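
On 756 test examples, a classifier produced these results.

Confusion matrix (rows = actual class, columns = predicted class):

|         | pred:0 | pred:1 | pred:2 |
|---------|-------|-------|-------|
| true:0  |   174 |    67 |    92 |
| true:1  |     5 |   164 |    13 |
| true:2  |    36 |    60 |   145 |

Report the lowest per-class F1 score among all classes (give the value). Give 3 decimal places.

0.591

Per-class F1 score (2·TP/(2·TP+FP+FN)):
  0: TP=174, FP=5+36=41, FN=67+92=159 → 348/548 = 0.6350
  1: TP=164, FP=67+60=127, FN=5+13=18 → 328/473 = 0.6934
  2: TP=145, FP=92+13=105, FN=36+60=96 → 290/491 = 0.5906
Lowest is class '2' with F1 score = 0.591.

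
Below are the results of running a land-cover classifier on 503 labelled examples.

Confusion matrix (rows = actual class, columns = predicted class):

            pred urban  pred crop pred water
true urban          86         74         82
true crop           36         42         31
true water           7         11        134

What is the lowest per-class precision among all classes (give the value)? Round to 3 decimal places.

0.331

Per-class precision (TP/(TP+FP)):
  urban: TP=86, FP=36+7=43 → 86/129 = 0.6667
  crop: TP=42, FP=74+11=85 → 42/127 = 0.3307
  water: TP=134, FP=82+31=113 → 134/247 = 0.5425
Lowest is class 'crop' with precision = 0.331.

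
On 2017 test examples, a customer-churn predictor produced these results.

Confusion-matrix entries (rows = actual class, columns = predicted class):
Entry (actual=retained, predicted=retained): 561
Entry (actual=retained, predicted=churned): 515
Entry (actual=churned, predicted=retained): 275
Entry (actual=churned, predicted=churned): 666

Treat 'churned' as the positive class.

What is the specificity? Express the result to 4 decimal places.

Specificity = TN/(TN+FP) = 561/(561+515) = 0.5214

0.5214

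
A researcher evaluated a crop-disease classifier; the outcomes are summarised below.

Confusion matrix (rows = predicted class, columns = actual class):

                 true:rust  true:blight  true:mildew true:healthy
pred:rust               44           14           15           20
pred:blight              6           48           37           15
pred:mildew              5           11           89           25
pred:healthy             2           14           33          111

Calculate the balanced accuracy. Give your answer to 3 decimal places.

0.621

Balanced accuracy = mean of per-class recall.
  rust: recall = 44/57 = 0.7719
  blight: recall = 48/87 = 0.5517
  mildew: recall = 89/174 = 0.5115
  healthy: recall = 111/171 = 0.6491
Mean = (0.7719 + 0.5517 + 0.5115 + 0.6491) / 4 = 0.621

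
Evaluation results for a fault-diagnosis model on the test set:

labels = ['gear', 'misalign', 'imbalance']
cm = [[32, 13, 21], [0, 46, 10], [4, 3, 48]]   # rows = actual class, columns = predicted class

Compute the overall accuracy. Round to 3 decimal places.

0.712

Accuracy = trace / total = (32+46+48=126) / 177 = 126/177 = 0.712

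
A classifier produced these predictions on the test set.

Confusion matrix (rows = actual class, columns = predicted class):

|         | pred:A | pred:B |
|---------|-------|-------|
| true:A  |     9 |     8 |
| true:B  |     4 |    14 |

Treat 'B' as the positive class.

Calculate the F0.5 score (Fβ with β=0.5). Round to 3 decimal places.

0.660

Fβ = (1+β²)·TP / ((1+β²)·TP + β²·FN + FP), with β²=1/4
= 1.25·14 / (1.25·14 + 0.25·4 + 8) = 0.660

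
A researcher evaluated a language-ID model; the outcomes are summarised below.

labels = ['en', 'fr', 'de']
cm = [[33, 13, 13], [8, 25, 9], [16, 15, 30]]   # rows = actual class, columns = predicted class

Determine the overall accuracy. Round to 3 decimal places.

Accuracy = trace / total = (33+25+30=88) / 162 = 88/162 = 0.543

0.543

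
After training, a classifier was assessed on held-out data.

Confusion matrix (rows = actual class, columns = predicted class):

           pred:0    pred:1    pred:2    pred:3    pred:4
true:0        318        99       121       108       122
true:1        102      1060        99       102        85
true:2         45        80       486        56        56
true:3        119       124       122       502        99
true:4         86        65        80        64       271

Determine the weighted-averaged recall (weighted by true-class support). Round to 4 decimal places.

0.5898

Per-class recall (TP/(TP+FN)):
  0: TP=318, FN=99+121+108+122=450 → 318/768 = 0.41406
  1: TP=1060, FN=102+99+102+85=388 → 1060/1448 = 0.73204
  2: TP=486, FN=45+80+56+56=237 → 486/723 = 0.67220
  3: TP=502, FN=119+124+122+99=464 → 502/966 = 0.51967
  4: TP=271, FN=86+65+80+64=295 → 271/566 = 0.47880
Weighted-recall = Σ (supportᵢ/N)·recallᵢ with N=4471: (768/4471)·0.41406 + (1448/4471)·0.73204 + (723/4471)·0.67220 + (966/4471)·0.51967 + (566/4471)·0.47880 = 0.5898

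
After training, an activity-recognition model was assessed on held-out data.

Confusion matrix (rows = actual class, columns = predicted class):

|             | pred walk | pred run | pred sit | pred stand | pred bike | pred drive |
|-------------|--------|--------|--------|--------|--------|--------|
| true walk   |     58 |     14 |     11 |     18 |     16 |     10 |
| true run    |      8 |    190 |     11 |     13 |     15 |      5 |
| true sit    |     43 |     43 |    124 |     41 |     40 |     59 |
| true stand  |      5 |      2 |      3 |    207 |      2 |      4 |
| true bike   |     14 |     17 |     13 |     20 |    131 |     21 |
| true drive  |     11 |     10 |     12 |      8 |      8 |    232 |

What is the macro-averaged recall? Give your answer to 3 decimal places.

0.659

Per-class recall (TP/(TP+FN)):
  walk: TP=58, FN=14+11+18+16+10=69 → 58/127 = 0.4567
  run: TP=190, FN=8+11+13+15+5=52 → 190/242 = 0.7851
  sit: TP=124, FN=43+43+41+40+59=226 → 124/350 = 0.3543
  stand: TP=207, FN=5+2+3+2+4=16 → 207/223 = 0.9283
  bike: TP=131, FN=14+17+13+20+21=85 → 131/216 = 0.6065
  drive: TP=232, FN=11+10+12+8+8=49 → 232/281 = 0.8256
Macro-recall = mean = (0.4567 + 0.7851 + 0.3543 + 0.9283 + 0.6065 + 0.8256) / 6 = 0.659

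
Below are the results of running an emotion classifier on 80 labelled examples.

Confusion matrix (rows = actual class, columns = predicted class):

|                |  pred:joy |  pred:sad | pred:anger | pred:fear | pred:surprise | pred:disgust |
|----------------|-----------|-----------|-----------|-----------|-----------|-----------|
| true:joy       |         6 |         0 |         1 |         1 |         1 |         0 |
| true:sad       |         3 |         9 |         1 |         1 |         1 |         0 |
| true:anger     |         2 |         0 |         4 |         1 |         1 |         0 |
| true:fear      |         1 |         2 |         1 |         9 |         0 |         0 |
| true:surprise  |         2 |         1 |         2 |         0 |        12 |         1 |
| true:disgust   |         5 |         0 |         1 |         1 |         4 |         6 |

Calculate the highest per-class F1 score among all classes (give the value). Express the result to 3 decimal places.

Per-class F1 score (2·TP/(2·TP+FP+FN)):
  joy: TP=6, FP=3+2+1+2+5=13, FN=0+1+1+1+0=3 → 12/28 = 0.4286
  sad: TP=9, FP=0+0+2+1+0=3, FN=3+1+1+1+0=6 → 18/27 = 0.6667
  anger: TP=4, FP=1+1+1+2+1=6, FN=2+0+1+1+0=4 → 8/18 = 0.4444
  fear: TP=9, FP=1+1+1+0+1=4, FN=1+2+1+0+0=4 → 18/26 = 0.6923
  surprise: TP=12, FP=1+1+1+0+4=7, FN=2+1+2+0+1=6 → 24/37 = 0.6486
  disgust: TP=6, FP=0+0+0+0+1=1, FN=5+0+1+1+4=11 → 12/24 = 0.5000
Highest is class 'fear' with F1 score = 0.692.

0.692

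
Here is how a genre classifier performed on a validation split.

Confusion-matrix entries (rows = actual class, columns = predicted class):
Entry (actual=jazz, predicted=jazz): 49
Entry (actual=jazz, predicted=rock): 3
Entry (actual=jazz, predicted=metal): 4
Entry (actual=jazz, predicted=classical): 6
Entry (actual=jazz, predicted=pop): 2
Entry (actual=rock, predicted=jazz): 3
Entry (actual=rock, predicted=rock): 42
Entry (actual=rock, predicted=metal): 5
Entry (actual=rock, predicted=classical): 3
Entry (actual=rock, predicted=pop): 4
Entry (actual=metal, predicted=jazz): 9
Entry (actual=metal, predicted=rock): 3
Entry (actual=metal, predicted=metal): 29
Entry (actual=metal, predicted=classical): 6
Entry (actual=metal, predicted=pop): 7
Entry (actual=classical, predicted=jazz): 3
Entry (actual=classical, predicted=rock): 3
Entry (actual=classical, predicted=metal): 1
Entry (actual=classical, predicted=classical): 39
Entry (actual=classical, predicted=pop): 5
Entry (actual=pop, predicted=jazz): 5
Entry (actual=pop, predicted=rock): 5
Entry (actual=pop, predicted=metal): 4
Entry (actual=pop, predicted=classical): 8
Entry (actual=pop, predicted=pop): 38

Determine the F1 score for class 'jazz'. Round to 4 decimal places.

Treat 'jazz' as positive and all other classes as negative.
F1 score = 2·TP/(2·TP+FP+FN).
jazz: TP=49, FP=3+9+3+5=20, FN=3+4+6+2=15 → 98/133 = 0.73684

0.7368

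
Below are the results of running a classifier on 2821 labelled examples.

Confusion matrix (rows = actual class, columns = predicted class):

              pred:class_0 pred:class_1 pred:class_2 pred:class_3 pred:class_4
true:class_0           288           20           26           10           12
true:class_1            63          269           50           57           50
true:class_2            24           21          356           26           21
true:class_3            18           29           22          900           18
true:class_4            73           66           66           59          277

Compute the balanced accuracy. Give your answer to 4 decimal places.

Balanced accuracy = mean of per-class recall.
  class_0: recall = 288/356 = 0.80899
  class_1: recall = 269/489 = 0.55010
  class_2: recall = 356/448 = 0.79464
  class_3: recall = 900/987 = 0.91185
  class_4: recall = 277/541 = 0.51201
Mean = (0.80899 + 0.55010 + 0.79464 + 0.91185 + 0.51201) / 5 = 0.7155

0.7155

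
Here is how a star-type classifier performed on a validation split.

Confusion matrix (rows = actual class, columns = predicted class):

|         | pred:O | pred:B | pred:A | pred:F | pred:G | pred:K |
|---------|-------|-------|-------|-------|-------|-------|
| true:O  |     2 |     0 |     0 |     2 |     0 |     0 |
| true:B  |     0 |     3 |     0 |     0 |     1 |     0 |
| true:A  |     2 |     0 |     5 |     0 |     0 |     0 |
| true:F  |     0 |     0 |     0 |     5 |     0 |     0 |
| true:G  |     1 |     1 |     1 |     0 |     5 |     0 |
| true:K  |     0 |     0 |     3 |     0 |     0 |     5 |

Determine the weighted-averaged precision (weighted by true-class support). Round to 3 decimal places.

Per-class precision (TP/(TP+FP)):
  O: TP=2, FP=0+2+0+1+0=3 → 2/5 = 0.4000
  B: TP=3, FP=0+0+0+1+0=1 → 3/4 = 0.7500
  A: TP=5, FP=0+0+0+1+3=4 → 5/9 = 0.5556
  F: TP=5, FP=2+0+0+0+0=2 → 5/7 = 0.7143
  G: TP=5, FP=0+1+0+0+0=1 → 5/6 = 0.8333
  K: TP=5, FP=0+0+0+0+0=0 → 5/5 = 1.0000
Weighted-precision = Σ (supportᵢ/N)·precisionᵢ with N=36: (4/36)·0.4000 + (4/36)·0.7500 + (7/36)·0.5556 + (5/36)·0.7143 + (8/36)·0.8333 + (8/36)·1.0000 = 0.742

0.742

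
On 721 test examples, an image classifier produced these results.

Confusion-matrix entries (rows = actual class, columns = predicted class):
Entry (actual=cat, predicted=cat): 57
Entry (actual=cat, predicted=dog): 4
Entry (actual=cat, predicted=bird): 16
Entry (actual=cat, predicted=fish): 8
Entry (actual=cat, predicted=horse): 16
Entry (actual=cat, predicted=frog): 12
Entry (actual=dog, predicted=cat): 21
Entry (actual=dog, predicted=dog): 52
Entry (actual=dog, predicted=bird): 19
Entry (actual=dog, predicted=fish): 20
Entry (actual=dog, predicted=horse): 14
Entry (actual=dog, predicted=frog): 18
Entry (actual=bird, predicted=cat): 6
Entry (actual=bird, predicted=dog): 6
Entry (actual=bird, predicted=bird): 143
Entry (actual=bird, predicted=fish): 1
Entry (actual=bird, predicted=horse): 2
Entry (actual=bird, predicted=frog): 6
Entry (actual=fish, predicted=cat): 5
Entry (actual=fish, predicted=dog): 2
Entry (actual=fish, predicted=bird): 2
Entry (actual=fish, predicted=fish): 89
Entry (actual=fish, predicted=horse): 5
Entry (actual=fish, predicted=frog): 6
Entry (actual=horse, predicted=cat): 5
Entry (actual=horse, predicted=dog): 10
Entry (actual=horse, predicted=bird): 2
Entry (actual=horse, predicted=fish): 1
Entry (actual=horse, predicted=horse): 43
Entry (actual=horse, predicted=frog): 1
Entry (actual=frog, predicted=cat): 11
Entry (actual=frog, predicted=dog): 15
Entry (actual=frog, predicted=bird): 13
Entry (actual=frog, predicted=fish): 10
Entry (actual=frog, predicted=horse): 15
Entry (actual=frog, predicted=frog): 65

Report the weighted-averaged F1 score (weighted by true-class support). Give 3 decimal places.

0.611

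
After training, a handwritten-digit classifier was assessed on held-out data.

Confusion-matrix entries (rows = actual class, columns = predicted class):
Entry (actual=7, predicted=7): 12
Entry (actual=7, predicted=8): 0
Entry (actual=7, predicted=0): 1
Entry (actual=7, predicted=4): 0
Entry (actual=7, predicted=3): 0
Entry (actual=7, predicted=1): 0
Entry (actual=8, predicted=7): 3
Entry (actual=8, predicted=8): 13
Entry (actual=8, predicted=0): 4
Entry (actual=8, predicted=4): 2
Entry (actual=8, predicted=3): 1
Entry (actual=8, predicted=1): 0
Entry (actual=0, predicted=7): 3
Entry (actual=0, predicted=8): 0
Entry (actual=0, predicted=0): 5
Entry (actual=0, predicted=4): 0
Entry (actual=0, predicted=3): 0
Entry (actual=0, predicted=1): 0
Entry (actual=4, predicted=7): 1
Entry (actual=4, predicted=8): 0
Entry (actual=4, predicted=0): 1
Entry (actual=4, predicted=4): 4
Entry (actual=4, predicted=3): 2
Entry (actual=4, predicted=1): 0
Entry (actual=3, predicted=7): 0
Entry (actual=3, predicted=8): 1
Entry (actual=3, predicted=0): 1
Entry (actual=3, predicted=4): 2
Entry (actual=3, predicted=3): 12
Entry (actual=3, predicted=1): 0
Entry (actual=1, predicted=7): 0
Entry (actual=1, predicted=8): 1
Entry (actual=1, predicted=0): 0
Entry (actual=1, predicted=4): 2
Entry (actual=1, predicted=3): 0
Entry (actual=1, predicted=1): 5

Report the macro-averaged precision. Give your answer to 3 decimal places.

0.686

Per-class precision (TP/(TP+FP)):
  7: TP=12, FP=3+3+1+0+0=7 → 12/19 = 0.6316
  8: TP=13, FP=0+0+0+1+1=2 → 13/15 = 0.8667
  0: TP=5, FP=1+4+1+1+0=7 → 5/12 = 0.4167
  4: TP=4, FP=0+2+0+2+2=6 → 4/10 = 0.4000
  3: TP=12, FP=0+1+0+2+0=3 → 12/15 = 0.8000
  1: TP=5, FP=0+0+0+0+0=0 → 5/5 = 1.0000
Macro-precision = mean = (0.6316 + 0.8667 + 0.4167 + 0.4000 + 0.8000 + 1.0000) / 6 = 0.686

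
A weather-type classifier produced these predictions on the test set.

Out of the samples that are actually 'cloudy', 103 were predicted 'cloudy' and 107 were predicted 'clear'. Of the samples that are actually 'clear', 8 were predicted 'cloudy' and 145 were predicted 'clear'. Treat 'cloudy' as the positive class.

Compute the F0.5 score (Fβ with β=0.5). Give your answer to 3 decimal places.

0.787

Fβ = (1+β²)·TP / ((1+β²)·TP + β²·FN + FP), with β²=1/4
= 1.25·103 / (1.25·103 + 0.25·107 + 8) = 0.787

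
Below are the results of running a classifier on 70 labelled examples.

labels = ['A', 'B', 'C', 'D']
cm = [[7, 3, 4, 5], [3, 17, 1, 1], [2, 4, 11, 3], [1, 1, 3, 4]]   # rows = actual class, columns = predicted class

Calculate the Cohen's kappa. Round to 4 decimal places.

Observed agreement pₒ = trace/N = 39/70 = 0.55714
Expected agreement pₑ = Σ (rowᵢ·colᵢ)/N² = (19·13 + 22·25 + 20·19 + 9·13)/70² = 0.26408
κ = (pₒ − pₑ)/(1 − pₑ) = (0.55714 − 0.26408)/(1 − 0.26408) = 0.3982

0.3982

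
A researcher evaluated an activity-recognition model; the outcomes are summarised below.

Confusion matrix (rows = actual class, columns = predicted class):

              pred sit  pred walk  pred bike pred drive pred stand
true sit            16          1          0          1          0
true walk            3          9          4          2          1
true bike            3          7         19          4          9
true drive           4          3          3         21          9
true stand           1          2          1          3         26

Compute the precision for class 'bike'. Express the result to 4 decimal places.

Take TP from the diagonal, FP from the rest of the 'bike' prediction marginal, FN from the rest of the 'bike' actual marginal.
precision = TP/(TP+FP).
bike: TP=19, FP=0+4+3+1=8 → 19/27 = 0.70370

0.7037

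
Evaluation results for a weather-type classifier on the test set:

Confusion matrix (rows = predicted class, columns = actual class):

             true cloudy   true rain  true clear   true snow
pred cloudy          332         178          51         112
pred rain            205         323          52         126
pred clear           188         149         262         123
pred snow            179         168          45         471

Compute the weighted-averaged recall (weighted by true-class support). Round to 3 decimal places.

0.468

Per-class recall (TP/(TP+FN)):
  cloudy: TP=332, FN=205+188+179=572 → 332/904 = 0.3673
  rain: TP=323, FN=178+149+168=495 → 323/818 = 0.3949
  clear: TP=262, FN=51+52+45=148 → 262/410 = 0.6390
  snow: TP=471, FN=112+126+123=361 → 471/832 = 0.5661
Weighted-recall = Σ (supportᵢ/N)·recallᵢ with N=2964: (904/2964)·0.3673 + (818/2964)·0.3949 + (410/2964)·0.6390 + (832/2964)·0.5661 = 0.468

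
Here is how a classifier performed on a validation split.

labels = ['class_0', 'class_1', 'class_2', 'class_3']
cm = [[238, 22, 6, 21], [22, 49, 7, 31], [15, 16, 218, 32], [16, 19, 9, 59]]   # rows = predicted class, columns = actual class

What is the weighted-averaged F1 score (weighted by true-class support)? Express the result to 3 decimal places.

Per-class F1 score (2·TP/(2·TP+FP+FN)):
  class_0: TP=238, FP=22+6+21=49, FN=22+15+16=53 → 476/578 = 0.8235
  class_1: TP=49, FP=22+7+31=60, FN=22+16+19=57 → 98/215 = 0.4558
  class_2: TP=218, FP=15+16+32=63, FN=6+7+9=22 → 436/521 = 0.8369
  class_3: TP=59, FP=16+19+9=44, FN=21+31+32=84 → 118/246 = 0.4797
Weighted-F1 score = Σ (supportᵢ/N)·F1 scoreᵢ with N=780: (291/780)·0.8235 + (106/780)·0.4558 + (240/780)·0.8369 + (143/780)·0.4797 = 0.715

0.715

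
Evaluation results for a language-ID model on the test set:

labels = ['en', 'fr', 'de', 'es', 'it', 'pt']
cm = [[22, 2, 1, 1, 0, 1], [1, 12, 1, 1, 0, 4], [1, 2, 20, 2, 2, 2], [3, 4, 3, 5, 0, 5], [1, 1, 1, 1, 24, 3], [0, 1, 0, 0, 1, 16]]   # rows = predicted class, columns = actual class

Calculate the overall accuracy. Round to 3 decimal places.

Accuracy = trace / total = (22+12+20+5+24+16=99) / 144 = 99/144 = 0.688

0.688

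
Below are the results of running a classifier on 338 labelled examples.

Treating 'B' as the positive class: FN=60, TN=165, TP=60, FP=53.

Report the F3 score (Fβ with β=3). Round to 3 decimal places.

0.503

Fβ = (1+β²)·TP / ((1+β²)·TP + β²·FN + FP), with β²=9
= 10·60 / (10·60 + 9·60 + 53) = 0.503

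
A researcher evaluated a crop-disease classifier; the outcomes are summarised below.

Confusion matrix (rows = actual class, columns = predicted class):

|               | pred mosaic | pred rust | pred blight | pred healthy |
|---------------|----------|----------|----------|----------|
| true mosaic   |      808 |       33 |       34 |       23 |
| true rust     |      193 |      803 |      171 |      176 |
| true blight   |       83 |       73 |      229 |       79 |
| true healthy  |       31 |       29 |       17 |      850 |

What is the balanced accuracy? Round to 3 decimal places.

Balanced accuracy = mean of per-class recall.
  mosaic: recall = 808/898 = 0.8998
  rust: recall = 803/1343 = 0.5979
  blight: recall = 229/464 = 0.4935
  healthy: recall = 850/927 = 0.9169
Mean = (0.8998 + 0.5979 + 0.4935 + 0.9169) / 4 = 0.727

0.727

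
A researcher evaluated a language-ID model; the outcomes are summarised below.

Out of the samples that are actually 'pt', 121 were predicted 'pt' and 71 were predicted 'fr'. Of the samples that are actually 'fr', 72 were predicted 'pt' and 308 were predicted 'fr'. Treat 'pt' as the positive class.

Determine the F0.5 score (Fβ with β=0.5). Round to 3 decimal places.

Fβ = (1+β²)·TP / ((1+β²)·TP + β²·FN + FP), with β²=1/4
= 1.25·121 / (1.25·121 + 0.25·71 + 72) = 0.628

0.628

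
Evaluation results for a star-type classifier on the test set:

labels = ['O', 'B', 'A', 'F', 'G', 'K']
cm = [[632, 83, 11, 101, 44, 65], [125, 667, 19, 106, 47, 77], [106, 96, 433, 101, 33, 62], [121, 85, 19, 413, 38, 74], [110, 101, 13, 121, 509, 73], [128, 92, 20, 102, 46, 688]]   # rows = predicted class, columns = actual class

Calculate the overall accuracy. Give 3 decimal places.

Accuracy = trace / total = (632+667+433+413+509+688=3342) / 5561 = 3342/5561 = 0.601

0.601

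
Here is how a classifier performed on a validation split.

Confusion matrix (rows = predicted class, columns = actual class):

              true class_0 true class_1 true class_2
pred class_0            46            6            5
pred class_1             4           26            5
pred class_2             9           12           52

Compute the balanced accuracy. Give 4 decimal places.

0.7364

Balanced accuracy = mean of per-class recall.
  class_0: recall = 46/59 = 0.77966
  class_1: recall = 26/44 = 0.59091
  class_2: recall = 52/62 = 0.83871
Mean = (0.77966 + 0.59091 + 0.83871) / 3 = 0.7364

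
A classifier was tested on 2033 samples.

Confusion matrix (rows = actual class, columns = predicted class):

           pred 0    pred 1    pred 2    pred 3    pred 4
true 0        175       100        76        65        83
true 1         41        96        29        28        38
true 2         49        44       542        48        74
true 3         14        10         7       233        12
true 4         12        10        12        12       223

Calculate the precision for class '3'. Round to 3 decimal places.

Treat '3' as positive and all other classes as negative.
precision = TP/(TP+FP).
3: TP=233, FP=65+28+48+12=153 → 233/386 = 0.6036

0.604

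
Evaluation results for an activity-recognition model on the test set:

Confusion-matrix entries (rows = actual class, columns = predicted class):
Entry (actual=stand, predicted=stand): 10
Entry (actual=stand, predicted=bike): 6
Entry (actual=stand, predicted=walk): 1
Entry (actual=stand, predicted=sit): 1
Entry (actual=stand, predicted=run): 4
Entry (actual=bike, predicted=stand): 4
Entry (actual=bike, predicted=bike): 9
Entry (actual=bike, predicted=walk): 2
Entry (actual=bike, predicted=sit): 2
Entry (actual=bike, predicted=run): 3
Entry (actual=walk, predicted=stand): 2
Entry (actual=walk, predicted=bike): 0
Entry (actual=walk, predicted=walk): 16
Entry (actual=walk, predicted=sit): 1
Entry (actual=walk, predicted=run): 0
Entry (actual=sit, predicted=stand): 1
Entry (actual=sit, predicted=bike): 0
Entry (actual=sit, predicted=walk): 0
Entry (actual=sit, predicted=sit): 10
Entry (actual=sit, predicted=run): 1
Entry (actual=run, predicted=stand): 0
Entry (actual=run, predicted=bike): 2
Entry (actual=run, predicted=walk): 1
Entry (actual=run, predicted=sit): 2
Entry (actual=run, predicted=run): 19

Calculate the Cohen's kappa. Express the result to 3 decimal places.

Observed agreement pₒ = trace/N = 64/97 = 0.6598
Expected agreement pₑ = Σ (rowᵢ·colᵢ)/N² = (22·17 + 20·17 + 19·20 + 12·16 + 24·27)/97² = 0.2055
κ = (pₒ − pₑ)/(1 − pₑ) = (0.6598 − 0.2055)/(1 − 0.2055) = 0.572

0.572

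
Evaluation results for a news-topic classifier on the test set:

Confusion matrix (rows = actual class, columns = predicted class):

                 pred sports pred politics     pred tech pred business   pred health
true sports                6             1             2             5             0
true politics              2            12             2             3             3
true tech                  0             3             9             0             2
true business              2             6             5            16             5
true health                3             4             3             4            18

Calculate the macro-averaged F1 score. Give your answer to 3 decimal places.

Per-class F1 score (2·TP/(2·TP+FP+FN)):
  sports: TP=6, FP=2+0+2+3=7, FN=1+2+5+0=8 → 12/27 = 0.4444
  politics: TP=12, FP=1+3+6+4=14, FN=2+2+3+3=10 → 24/48 = 0.5000
  tech: TP=9, FP=2+2+5+3=12, FN=0+3+0+2=5 → 18/35 = 0.5143
  business: TP=16, FP=5+3+0+4=12, FN=2+6+5+5=18 → 32/62 = 0.5161
  health: TP=18, FP=0+3+2+5=10, FN=3+4+3+4=14 → 36/60 = 0.6000
Macro-F1 score = mean = (0.4444 + 0.5000 + 0.5143 + 0.5161 + 0.6000) / 5 = 0.515

0.515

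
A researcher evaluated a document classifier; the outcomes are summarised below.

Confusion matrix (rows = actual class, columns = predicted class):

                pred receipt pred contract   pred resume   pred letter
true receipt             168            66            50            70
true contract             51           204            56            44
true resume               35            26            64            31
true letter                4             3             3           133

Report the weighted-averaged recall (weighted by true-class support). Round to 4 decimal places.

Per-class recall (TP/(TP+FN)):
  receipt: TP=168, FN=66+50+70=186 → 168/354 = 0.47458
  contract: TP=204, FN=51+56+44=151 → 204/355 = 0.57465
  resume: TP=64, FN=35+26+31=92 → 64/156 = 0.41026
  letter: TP=133, FN=4+3+3=10 → 133/143 = 0.93007
Weighted-recall = Σ (supportᵢ/N)·recallᵢ with N=1008: (354/1008)·0.47458 + (355/1008)·0.57465 + (156/1008)·0.41026 + (143/1008)·0.93007 = 0.5645

0.5645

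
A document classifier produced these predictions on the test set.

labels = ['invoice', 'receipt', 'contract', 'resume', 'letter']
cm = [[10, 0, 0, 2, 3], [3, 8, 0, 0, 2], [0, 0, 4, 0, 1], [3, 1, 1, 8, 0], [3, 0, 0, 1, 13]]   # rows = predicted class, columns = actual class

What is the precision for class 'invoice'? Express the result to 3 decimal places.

0.667

One-vs-rest for 'invoice': TP = diagonal; FP = other classes predicted 'invoice'; FN = 'invoice' predicted as other.
precision = TP/(TP+FP).
invoice: TP=10, FP=0+0+2+3=5 → 10/15 = 0.6667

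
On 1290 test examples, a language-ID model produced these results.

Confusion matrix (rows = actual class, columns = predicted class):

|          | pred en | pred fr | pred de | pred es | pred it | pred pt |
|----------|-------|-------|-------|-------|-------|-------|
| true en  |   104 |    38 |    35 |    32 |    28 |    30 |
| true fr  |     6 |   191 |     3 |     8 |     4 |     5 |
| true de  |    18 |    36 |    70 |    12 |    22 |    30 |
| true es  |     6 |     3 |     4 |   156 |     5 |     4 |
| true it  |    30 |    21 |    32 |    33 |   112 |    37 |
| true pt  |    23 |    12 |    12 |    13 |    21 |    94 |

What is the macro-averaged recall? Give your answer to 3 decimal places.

Per-class recall (TP/(TP+FN)):
  en: TP=104, FN=38+35+32+28+30=163 → 104/267 = 0.3895
  fr: TP=191, FN=6+3+8+4+5=26 → 191/217 = 0.8802
  de: TP=70, FN=18+36+12+22+30=118 → 70/188 = 0.3723
  es: TP=156, FN=6+3+4+5+4=22 → 156/178 = 0.8764
  it: TP=112, FN=30+21+32+33+37=153 → 112/265 = 0.4226
  pt: TP=94, FN=23+12+12+13+21=81 → 94/175 = 0.5371
Macro-recall = mean = (0.3895 + 0.8802 + 0.3723 + 0.8764 + 0.4226 + 0.5371) / 6 = 0.580

0.580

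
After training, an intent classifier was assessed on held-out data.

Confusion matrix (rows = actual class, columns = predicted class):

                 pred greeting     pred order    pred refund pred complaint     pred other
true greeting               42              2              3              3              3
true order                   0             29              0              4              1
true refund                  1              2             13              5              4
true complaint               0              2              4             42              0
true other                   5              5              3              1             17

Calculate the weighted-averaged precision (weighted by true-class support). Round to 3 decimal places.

Per-class precision (TP/(TP+FP)):
  greeting: TP=42, FP=0+1+0+5=6 → 42/48 = 0.8750
  order: TP=29, FP=2+2+2+5=11 → 29/40 = 0.7250
  refund: TP=13, FP=3+0+4+3=10 → 13/23 = 0.5652
  complaint: TP=42, FP=3+4+5+1=13 → 42/55 = 0.7636
  other: TP=17, FP=3+1+4+0=8 → 17/25 = 0.6800
Weighted-precision = Σ (supportᵢ/N)·precisionᵢ with N=191: (53/191)·0.8750 + (34/191)·0.7250 + (25/191)·0.5652 + (48/191)·0.7636 + (31/191)·0.6800 = 0.748

0.748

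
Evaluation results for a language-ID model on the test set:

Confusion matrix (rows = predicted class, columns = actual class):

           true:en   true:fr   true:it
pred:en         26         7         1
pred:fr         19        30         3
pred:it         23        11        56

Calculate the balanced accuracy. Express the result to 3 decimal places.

0.647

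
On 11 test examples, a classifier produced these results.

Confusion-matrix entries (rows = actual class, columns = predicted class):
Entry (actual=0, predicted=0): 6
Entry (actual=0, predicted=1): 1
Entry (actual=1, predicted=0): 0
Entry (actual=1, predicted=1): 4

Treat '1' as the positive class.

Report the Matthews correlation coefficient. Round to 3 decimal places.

MCC = (TP·TN − FP·FN) / √((TP+FP)(TP+FN)(TN+FP)(TN+FN))
Numerator = 4·6 − 1·0 = 24
Denominator = √(5·4·7·6) = √840 = 28.9828
MCC = 24 / 28.9828 = 0.828

0.828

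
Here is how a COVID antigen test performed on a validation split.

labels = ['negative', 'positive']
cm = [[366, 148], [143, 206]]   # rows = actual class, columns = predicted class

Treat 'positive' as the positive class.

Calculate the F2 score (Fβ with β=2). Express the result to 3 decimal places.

0.589

Fβ = (1+β²)·TP / ((1+β²)·TP + β²·FN + FP), with β²=4
= 5·206 / (5·206 + 4·143 + 148) = 0.589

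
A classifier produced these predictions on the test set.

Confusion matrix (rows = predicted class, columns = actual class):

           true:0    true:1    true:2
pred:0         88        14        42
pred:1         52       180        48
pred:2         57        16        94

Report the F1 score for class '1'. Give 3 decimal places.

One-vs-rest for '1': TP = diagonal; FP = other classes predicted '1'; FN = '1' predicted as other.
F1 score = 2·TP/(2·TP+FP+FN).
1: TP=180, FP=52+48=100, FN=14+16=30 → 360/490 = 0.7347

0.735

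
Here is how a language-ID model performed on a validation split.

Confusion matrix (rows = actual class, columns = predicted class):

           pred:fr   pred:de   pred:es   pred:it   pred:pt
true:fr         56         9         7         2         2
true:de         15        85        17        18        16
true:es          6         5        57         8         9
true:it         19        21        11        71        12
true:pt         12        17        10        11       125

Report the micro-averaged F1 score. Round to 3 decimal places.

0.634

Micro-averaging pools counts across classes: ΣTP=394, ΣFP=227, ΣFN=227.
Micro-F1 score = 2·TP/(2·TP+FP+FN) on pooled counts = 0.634 (equals overall accuracy in single-label multiclass).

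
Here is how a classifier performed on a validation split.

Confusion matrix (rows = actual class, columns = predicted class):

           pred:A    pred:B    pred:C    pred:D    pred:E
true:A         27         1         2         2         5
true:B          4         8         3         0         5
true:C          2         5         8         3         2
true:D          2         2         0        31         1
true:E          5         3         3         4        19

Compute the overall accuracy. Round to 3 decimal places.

0.633

Accuracy = trace / total = (27+8+8+31+19=93) / 147 = 93/147 = 0.633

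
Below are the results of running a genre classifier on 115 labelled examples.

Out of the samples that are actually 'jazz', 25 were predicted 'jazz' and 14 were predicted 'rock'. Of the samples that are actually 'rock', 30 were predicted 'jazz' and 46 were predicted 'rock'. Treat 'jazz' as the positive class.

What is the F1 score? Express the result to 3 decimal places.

0.532

Precision = TP/(TP+FP) = 25/55 = 0.4545
Recall = TP/(TP+FN) = 25/39 = 0.6410
F1 = 2·TP/(2·TP+FP+FN) = 50/94 = 0.532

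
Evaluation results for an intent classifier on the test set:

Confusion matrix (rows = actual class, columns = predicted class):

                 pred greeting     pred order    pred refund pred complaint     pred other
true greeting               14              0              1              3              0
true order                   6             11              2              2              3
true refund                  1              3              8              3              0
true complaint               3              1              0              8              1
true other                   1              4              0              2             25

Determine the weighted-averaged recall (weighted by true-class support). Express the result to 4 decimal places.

0.6471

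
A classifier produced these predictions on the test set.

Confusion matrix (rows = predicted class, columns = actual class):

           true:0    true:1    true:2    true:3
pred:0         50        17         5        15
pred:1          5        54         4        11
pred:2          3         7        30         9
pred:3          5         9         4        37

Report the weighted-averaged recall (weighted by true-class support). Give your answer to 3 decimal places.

0.645

Per-class recall (TP/(TP+FN)):
  0: TP=50, FN=5+3+5=13 → 50/63 = 0.7937
  1: TP=54, FN=17+7+9=33 → 54/87 = 0.6207
  2: TP=30, FN=5+4+4=13 → 30/43 = 0.6977
  3: TP=37, FN=15+11+9=35 → 37/72 = 0.5139
Weighted-recall = Σ (supportᵢ/N)·recallᵢ with N=265: (63/265)·0.7937 + (87/265)·0.6207 + (43/265)·0.6977 + (72/265)·0.5139 = 0.645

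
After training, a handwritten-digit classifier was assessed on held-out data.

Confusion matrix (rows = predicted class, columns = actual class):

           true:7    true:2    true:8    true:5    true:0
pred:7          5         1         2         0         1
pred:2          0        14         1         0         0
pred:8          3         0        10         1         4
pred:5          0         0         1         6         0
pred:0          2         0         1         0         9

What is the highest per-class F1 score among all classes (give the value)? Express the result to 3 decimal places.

Per-class F1 score (2·TP/(2·TP+FP+FN)):
  7: TP=5, FP=1+2+0+1=4, FN=0+3+0+2=5 → 10/19 = 0.5263
  2: TP=14, FP=0+1+0+0=1, FN=1+0+0+0=1 → 28/30 = 0.9333
  8: TP=10, FP=3+0+1+4=8, FN=2+1+1+1=5 → 20/33 = 0.6061
  5: TP=6, FP=0+0+1+0=1, FN=0+0+1+0=1 → 12/14 = 0.8571
  0: TP=9, FP=2+0+1+0=3, FN=1+0+4+0=5 → 18/26 = 0.6923
Highest is class '2' with F1 score = 0.933.

0.933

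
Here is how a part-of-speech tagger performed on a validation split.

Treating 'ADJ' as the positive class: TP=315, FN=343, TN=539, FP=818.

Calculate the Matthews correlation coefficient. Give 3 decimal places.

MCC = (TP·TN − FP·FN) / √((TP+FP)(TP+FN)(TN+FP)(TN+FN))
Numerator = 315·539 − 818·343 = -110789
Denominator = √(1133·658·1357·882) = √892286323236 = 944609.0849
MCC = -110789 / 944609.0849 = -0.117

-0.117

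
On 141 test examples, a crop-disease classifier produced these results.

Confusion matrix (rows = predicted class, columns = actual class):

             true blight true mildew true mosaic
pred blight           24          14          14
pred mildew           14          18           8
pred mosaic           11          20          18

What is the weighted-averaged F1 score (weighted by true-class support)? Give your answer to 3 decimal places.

0.424

Per-class F1 score (2·TP/(2·TP+FP+FN)):
  blight: TP=24, FP=14+14=28, FN=14+11=25 → 48/101 = 0.4752
  mildew: TP=18, FP=14+8=22, FN=14+20=34 → 36/92 = 0.3913
  mosaic: TP=18, FP=11+20=31, FN=14+8=22 → 36/89 = 0.4045
Weighted-F1 score = Σ (supportᵢ/N)·F1 scoreᵢ with N=141: (49/141)·0.4752 + (52/141)·0.3913 + (40/141)·0.4045 = 0.424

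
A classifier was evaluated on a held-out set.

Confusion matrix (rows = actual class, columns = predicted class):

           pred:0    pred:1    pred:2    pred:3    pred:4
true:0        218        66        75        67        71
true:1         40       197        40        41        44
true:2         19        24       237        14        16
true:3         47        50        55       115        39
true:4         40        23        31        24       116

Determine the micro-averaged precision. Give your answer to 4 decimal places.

Micro-averaging pools counts across classes: ΣTP=883, ΣFP=826, ΣFN=826.
Micro-precision = TP/(TP+FP) on pooled counts = 0.5167 (equals overall accuracy in single-label multiclass).

0.5167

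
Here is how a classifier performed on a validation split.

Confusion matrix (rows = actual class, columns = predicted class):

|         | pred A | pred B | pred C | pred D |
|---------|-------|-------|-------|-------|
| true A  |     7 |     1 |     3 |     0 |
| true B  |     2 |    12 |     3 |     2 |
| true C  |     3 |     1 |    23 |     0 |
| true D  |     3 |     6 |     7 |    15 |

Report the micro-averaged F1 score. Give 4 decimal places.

0.6477

Micro-averaging pools counts across classes: ΣTP=57, ΣFP=31, ΣFN=31.
Micro-F1 score = 2·TP/(2·TP+FP+FN) on pooled counts = 0.6477 (equals overall accuracy in single-label multiclass).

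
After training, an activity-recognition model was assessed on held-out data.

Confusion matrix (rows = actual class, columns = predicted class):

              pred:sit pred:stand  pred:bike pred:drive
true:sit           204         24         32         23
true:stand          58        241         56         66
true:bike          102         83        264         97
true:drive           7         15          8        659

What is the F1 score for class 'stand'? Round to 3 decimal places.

0.615

F1 score = 2·TP/(2·TP+FP+FN).
stand: TP=241, FP=24+83+15=122, FN=58+56+66=180 → 482/784 = 0.6148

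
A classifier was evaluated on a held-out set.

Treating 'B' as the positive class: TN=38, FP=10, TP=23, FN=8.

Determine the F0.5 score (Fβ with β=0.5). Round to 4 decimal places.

Fβ = (1+β²)·TP / ((1+β²)·TP + β²·FN + FP), with β²=1/4
= 1.25·23 / (1.25·23 + 0.25·8 + 10) = 0.7055

0.7055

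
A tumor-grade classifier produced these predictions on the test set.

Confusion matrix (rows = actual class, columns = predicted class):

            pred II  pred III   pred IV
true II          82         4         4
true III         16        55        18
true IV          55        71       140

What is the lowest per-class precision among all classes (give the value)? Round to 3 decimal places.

Per-class precision (TP/(TP+FP)):
  II: TP=82, FP=16+55=71 → 82/153 = 0.5359
  III: TP=55, FP=4+71=75 → 55/130 = 0.4231
  IV: TP=140, FP=4+18=22 → 140/162 = 0.8642
Lowest is class 'III' with precision = 0.423.

0.423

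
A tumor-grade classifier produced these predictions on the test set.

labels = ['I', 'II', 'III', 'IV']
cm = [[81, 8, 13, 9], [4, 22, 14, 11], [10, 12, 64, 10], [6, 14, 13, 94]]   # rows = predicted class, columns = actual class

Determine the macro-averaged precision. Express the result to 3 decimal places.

0.642

Per-class precision (TP/(TP+FP)):
  I: TP=81, FP=8+13+9=30 → 81/111 = 0.7297
  II: TP=22, FP=4+14+11=29 → 22/51 = 0.4314
  III: TP=64, FP=10+12+10=32 → 64/96 = 0.6667
  IV: TP=94, FP=6+14+13=33 → 94/127 = 0.7402
Macro-precision = mean = (0.7297 + 0.4314 + 0.6667 + 0.7402) / 4 = 0.642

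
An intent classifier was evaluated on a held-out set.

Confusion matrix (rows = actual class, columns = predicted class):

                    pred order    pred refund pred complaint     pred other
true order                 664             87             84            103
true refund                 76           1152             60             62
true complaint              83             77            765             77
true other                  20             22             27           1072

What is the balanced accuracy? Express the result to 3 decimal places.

0.816

Balanced accuracy = mean of per-class recall.
  order: recall = 664/938 = 0.7079
  refund: recall = 1152/1350 = 0.8533
  complaint: recall = 765/1002 = 0.7635
  other: recall = 1072/1141 = 0.9395
Mean = (0.7079 + 0.8533 + 0.7635 + 0.9395) / 4 = 0.816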